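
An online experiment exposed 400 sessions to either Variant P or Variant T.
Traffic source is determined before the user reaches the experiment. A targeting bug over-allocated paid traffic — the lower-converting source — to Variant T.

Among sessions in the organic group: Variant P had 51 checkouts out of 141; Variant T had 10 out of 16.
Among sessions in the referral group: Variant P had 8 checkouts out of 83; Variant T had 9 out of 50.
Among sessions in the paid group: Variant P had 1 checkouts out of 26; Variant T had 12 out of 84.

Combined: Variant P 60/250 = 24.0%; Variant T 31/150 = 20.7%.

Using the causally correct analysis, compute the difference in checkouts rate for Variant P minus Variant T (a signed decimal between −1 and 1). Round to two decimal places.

Traffic source satisfies the back-door criterion: it is not a descendant of the variant, and it blocks the spurious path from variant to outcome. Adjusting for it (i.e., using the within-traffic source rates) gives the causal effect.
Adjusting over the population distribution of traffic source: 0.393·(0.362−0.625) + 0.333·(0.096−0.180) + 0.275·(0.038−0.143) = -0.160.

-0.16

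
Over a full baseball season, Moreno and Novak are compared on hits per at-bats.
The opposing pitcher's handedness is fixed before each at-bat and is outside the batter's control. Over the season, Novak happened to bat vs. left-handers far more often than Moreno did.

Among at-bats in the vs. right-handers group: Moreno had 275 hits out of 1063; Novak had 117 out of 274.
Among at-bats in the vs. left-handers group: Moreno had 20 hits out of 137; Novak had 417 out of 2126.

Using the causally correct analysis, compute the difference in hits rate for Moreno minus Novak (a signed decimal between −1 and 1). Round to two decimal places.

-0.09

Pitcher handedness differs across players for reasons unrelated to any effect of the player itself, and it separately predicts the outcome — a classic confounder. We must compare within pitcher handedness levels.
Adjusting over the population distribution of pitcher handedness: 0.371·(0.259−0.427) + 0.629·(0.146−0.196) = -0.094.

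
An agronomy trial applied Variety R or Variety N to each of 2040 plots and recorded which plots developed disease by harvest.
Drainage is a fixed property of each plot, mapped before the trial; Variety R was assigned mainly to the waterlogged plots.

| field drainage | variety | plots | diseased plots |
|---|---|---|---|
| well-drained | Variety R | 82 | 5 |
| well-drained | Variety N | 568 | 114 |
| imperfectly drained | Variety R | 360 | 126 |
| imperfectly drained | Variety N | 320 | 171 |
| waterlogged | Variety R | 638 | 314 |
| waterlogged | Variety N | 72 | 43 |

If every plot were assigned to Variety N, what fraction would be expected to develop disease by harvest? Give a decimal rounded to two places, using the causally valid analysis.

Nothing the variety does changes field drainage; the imbalance is an allocation artefact. With field drainage also predicting the outcome, the pooled figure is confounded, and the within-stratum comparison is the causal one.
Standardising Variety N to the population field drainage mix: 0.319·114/568 + 0.333·171/320 + 0.348·43/72 = 0.450.

0.45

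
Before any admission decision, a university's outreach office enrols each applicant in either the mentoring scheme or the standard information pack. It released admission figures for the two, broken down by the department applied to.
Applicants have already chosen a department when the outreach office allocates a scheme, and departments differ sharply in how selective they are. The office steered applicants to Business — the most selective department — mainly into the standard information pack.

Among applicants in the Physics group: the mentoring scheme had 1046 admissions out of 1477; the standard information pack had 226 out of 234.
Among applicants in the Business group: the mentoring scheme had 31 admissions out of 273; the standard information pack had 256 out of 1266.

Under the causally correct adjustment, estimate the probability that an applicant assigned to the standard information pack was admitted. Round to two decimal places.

0.60

the standard information pack is higher inside every department stratum but the mentoring scheme is higher in aggregate. Whether to stratify depends on how department relates to the outreach scheme.
Nothing the outreach scheme does changes department; the imbalance is an allocation artefact. With department also predicting the outcome, the pooled figure is confounded, and the within-stratum comparison is the causal one.
Standardising the standard information pack to the population department mix: 0.526·226/234 + 0.474·256/1266 = 0.604.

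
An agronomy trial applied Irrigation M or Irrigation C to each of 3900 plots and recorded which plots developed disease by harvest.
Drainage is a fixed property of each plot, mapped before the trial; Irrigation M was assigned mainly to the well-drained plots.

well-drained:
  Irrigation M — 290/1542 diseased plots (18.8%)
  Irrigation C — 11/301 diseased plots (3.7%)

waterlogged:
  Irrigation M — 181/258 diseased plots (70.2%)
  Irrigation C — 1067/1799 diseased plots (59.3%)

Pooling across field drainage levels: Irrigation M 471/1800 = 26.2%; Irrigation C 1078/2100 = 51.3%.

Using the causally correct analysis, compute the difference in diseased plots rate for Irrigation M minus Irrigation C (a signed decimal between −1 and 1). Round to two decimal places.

+0.13

The stratified and pooled comparisons disagree (Irrigation C wins within each field drainage; Irrigation M wins overall), so the answer turns on the causal role of field drainage.
The imbalance in field drainage arose from how plots were allocated, not from anything the irrigation did; and field drainage independently affects the outcome. The pooled gap is confounded — condition on field drainage.
Adjusting over the population distribution of field drainage: 0.473·(0.188−0.037) + 0.527·(0.702−0.593) = +0.129.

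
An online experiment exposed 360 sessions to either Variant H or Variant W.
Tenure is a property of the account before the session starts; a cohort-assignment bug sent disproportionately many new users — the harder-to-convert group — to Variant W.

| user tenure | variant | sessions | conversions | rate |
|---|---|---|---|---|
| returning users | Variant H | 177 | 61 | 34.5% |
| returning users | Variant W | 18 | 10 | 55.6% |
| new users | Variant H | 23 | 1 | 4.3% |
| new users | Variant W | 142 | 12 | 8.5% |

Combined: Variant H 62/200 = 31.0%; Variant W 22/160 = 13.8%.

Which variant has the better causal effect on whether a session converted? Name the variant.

Variant W

The imbalance in user tenure arose from how sessions were allocated, not from anything the variant did; and user tenure independently affects the outcome. The pooled gap is confounded — condition on user tenure.
Within each level — returning users: 34.5% vs 55.6%; new users: 4.3% vs 8.5% — Variant W is higher every time.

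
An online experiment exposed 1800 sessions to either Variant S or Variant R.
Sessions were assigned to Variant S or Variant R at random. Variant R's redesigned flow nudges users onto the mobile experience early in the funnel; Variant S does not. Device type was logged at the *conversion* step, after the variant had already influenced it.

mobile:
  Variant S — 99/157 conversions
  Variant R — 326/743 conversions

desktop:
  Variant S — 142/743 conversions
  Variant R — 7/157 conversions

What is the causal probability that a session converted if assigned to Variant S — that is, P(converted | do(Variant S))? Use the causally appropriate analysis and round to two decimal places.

The device type-specific comparison favours Variant S throughout, but the pooled figures favour Variant R. The question is whether to condition on device type.
Device type is recorded after the variant and is itself shifted by it — it sits on the causal path from variant to outcome. Conditioning on a mediator would strip out part of the effect we want; the pooled comparison gives the total causal effect.
So P(outcome | do(Variant S)) is just the pooled rate for Variant S: 241/900 = 0.268.

0.27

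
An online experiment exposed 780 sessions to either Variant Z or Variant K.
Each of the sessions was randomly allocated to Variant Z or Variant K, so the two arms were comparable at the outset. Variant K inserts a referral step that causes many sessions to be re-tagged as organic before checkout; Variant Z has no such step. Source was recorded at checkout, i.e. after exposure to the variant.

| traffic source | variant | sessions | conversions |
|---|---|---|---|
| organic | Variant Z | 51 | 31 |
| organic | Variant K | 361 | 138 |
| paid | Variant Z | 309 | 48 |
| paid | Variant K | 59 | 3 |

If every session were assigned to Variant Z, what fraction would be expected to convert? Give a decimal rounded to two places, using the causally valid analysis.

0.22

Traffic source is downstream of the variant. One should not condition on a consequence of treatment, so the overall rates are the right comparison.
So P(outcome | do(Variant Z)) is just the pooled rate for Variant Z: 79/360 = 0.219.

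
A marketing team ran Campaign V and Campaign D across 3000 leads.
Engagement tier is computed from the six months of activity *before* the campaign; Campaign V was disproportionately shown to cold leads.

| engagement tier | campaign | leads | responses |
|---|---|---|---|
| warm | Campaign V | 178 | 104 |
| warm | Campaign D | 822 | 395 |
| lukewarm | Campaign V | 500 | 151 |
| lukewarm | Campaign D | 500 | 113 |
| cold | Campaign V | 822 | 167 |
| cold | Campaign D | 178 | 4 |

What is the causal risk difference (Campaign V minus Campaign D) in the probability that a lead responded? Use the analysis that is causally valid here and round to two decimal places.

+0.12

Engagement tier differs across campaigns for reasons unrelated to any effect of the campaign itself, and it separately predicts the outcome — a classic confounder. We must compare within engagement tier levels.
Adjusting over the population distribution of engagement tier: 0.333·(0.584−0.481) + 0.333·(0.302−0.226) + 0.333·(0.203−0.022) = +0.120.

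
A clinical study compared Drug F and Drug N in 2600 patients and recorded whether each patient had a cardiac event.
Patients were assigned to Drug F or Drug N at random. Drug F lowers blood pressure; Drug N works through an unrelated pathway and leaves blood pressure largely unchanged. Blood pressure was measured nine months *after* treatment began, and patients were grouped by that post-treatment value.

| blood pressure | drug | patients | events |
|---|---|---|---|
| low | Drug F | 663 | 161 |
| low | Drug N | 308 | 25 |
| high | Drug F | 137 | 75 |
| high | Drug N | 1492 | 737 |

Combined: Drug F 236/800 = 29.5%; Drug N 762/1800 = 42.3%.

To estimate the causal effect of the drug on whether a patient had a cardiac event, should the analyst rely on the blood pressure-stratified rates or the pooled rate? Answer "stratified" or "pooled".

Because the drug influences blood pressure, blood pressure is a post-treatment mediator, not a confounder. Stratifying on it would bias the estimate; the causal effect is the crude pooled difference.
Pooled: Drug F 29.5% vs Drug N 42.3%; Drug F is lower overall.

pooled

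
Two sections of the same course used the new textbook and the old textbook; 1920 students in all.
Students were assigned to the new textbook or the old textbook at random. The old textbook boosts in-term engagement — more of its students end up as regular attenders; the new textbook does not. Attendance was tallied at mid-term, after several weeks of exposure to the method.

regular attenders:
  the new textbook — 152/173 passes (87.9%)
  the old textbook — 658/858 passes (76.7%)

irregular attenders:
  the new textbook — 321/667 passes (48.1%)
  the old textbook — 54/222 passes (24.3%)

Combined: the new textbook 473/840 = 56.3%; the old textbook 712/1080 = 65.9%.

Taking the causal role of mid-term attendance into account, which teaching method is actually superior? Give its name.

Mid-term attendance here is a post-treatment variable shaped by the teaching method; conditioning on it would introduce bias rather than remove it. The overall comparison is the causal one.
Pooled: the new textbook 56.3% vs the old textbook 65.9%; the old textbook is higher overall.

the old textbook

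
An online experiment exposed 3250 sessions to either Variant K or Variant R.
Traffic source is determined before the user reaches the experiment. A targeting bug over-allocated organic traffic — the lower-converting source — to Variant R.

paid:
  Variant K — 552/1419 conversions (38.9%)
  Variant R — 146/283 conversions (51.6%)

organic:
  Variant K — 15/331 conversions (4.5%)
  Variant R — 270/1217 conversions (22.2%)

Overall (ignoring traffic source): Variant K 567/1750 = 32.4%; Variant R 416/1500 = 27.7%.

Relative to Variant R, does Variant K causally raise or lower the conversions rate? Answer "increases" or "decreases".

decreases

Traffic source differs across variants for reasons unrelated to any effect of the variant itself, and it separately predicts the outcome — a classic confounder. We must compare within traffic source levels.
Within each level — paid: 38.9% vs 51.6%; organic: 4.5% vs 22.2% — Variant R is higher every time.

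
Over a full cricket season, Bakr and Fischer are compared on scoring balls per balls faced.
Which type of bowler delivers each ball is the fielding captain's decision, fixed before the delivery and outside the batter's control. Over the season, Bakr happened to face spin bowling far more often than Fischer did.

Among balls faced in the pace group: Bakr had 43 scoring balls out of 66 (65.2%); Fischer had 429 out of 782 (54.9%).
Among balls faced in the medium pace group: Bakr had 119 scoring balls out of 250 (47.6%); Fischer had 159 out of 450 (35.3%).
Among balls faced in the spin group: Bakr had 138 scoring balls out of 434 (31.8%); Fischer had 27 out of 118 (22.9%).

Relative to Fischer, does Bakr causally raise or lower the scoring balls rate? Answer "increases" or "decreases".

increases

The bowling type-specific comparison favours Bakr throughout, but the pooled figures favour Fischer. The question is whether to condition on bowling type.
Bowling type satisfies the back-door criterion: it is not a descendant of the player, and it blocks the spurious path from player to outcome. Adjusting for it (i.e., using the within-bowling type rates) gives the causal effect.
Within each level — pace: 65.2% vs 54.9%; medium pace: 47.6% vs 35.3%; spin: 31.8% vs 22.9% — Bakr is higher every time.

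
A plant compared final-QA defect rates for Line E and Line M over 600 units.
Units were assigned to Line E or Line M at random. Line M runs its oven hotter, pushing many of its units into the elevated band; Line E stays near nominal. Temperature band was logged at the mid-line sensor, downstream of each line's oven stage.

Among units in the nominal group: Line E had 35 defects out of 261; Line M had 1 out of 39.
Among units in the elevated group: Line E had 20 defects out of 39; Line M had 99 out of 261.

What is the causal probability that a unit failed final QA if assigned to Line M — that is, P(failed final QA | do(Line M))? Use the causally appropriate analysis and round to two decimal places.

0.33

The distribution of in-process temperature band is itself part of what the line does — it is an intermediate outcome. Holding it fixed would remove that part of the effect; the total effect is the pooled difference.
So P(outcome | do(Line M)) is just the pooled rate for Line M: 100/300 = 0.333.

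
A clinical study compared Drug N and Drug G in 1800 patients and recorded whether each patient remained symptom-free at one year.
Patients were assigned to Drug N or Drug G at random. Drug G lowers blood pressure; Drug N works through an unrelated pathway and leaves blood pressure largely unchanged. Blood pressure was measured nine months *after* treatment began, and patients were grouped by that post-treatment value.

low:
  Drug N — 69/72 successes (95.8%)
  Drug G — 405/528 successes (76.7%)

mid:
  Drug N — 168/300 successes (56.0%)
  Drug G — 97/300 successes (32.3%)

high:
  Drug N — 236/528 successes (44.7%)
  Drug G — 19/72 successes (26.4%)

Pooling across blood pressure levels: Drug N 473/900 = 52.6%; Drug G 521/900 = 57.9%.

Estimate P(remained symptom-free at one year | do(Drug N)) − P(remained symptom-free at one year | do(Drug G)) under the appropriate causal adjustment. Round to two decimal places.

-0.05

The blood pressure-specific comparison favours Drug N throughout, but the pooled figures favour Drug G. The question is whether to condition on blood pressure.
Stratifying would compare drugs among patients the drugs themselves sorted into blood pressure groups — a form of selection on an intermediate. The unconditioned pooled rates give the total causal effect.
The causal difference is the pooled difference: 0.526 − 0.579 = -0.053.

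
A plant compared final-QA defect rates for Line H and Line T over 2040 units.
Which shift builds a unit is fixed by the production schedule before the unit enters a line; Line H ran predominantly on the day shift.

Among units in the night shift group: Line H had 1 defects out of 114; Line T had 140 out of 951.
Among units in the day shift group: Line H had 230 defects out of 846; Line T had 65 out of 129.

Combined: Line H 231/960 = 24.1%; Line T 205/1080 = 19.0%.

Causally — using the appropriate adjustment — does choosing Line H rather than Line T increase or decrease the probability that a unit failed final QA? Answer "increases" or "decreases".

decreases

Line H is lower inside every shift stratum but Line T is lower in aggregate. Whether to stratify depends on how shift relates to the line.
Nothing the line does changes shift; the imbalance is an allocation artefact. With shift also predicting the outcome, the pooled figure is confounded, and the within-stratum comparison is the causal one.
Within each level — night shift: 0.9% vs 14.7%; day shift: 27.2% vs 50.4% — Line H is lower every time.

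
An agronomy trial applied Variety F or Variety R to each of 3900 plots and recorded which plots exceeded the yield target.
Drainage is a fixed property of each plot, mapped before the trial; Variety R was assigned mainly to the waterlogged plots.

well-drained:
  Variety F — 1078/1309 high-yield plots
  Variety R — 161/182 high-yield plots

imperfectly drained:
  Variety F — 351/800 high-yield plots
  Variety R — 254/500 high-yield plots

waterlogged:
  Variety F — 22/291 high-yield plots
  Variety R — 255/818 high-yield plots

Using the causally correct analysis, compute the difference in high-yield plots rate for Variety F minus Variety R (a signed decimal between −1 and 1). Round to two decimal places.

-0.11

Field drainage differs across varietys for reasons unrelated to any effect of the variety itself, and it separately predicts the outcome — a classic confounder. We must compare within field drainage levels.
Adjusting over the population distribution of field drainage: 0.382·(0.824−0.885) + 0.333·(0.439−0.508) + 0.284·(0.076−0.312) = -0.114.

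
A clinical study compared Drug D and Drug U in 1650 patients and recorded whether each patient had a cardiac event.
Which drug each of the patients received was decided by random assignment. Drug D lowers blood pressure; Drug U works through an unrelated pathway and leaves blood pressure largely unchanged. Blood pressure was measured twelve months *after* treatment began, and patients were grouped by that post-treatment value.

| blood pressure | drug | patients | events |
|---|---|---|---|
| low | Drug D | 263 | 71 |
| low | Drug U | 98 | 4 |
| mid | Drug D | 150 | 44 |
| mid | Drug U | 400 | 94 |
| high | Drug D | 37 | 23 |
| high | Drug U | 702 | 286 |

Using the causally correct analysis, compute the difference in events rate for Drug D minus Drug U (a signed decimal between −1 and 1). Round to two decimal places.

Blood pressure here is a post-treatment variable shaped by the drug; conditioning on it would introduce bias rather than remove it. The overall comparison is the causal one.
The causal difference is the pooled difference: 0.307 − 0.320 = -0.013.

-0.01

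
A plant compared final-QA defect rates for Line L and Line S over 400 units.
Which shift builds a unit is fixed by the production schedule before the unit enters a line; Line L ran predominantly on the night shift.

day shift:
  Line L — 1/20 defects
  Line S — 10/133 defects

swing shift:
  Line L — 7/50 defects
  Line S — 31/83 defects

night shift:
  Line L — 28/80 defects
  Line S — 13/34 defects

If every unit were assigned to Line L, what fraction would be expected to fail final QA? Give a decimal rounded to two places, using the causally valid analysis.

The stratified and pooled comparisons disagree (Line L wins within each shift; Line S wins overall), so the answer turns on the causal role of shift.
Since shift is a pre-existing factor (not a product of the line) and it affects the outcome on its own, it is a confounder. The stratified rates, not the pooled rate, identify the causal effect.
Standardising Line L to the population shift mix: 0.383·1/20 + 0.333·7/50 + 0.285·28/80 = 0.165.

0.17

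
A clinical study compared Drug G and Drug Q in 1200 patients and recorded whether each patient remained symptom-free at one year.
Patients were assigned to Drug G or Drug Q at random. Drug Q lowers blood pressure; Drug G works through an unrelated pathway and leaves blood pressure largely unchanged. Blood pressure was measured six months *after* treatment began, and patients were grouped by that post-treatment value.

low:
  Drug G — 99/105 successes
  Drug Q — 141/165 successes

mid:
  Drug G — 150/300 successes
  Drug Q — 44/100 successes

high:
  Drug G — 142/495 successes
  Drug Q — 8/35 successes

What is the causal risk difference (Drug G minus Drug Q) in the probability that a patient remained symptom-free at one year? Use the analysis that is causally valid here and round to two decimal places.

The distribution of blood pressure is itself part of what the drug does — it is an intermediate outcome. Holding it fixed would remove that part of the effect; the total effect is the pooled difference.
The causal difference is the pooled difference: 0.434 − 0.643 = -0.209.

-0.21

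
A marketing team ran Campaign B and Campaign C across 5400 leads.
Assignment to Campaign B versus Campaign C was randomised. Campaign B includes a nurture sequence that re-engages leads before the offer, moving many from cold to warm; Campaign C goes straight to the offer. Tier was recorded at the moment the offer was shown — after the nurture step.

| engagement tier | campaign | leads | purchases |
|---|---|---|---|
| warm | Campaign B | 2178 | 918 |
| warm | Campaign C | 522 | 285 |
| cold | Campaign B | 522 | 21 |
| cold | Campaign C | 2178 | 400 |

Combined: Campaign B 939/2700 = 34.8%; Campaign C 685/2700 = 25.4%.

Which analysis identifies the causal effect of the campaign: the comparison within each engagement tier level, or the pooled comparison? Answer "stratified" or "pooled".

pooled

Engagement tier is recorded after the campaign and is itself shifted by it — it sits on the causal path from campaign to outcome. Conditioning on a mediator would strip out part of the effect we want; the pooled comparison gives the total causal effect.
Pooled: Campaign B 34.8% vs Campaign C 25.4%; Campaign B is higher overall.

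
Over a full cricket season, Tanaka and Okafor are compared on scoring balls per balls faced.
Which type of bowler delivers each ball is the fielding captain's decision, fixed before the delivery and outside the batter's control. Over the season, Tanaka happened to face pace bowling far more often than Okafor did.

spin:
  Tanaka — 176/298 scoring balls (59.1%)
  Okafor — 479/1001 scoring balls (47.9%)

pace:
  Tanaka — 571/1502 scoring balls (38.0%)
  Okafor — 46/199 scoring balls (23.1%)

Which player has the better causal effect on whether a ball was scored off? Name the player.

Tanaka is higher inside every bowling type stratum but Okafor is higher in aggregate. Whether to stratify depends on how bowling type relates to the player.
Nothing the player does changes bowling type; the imbalance is an allocation artefact. With bowling type also predicting the outcome, the pooled figure is confounded, and the within-stratum comparison is the causal one.
Within each level — spin: 59.1% vs 47.9%; pace: 38.0% vs 23.1% — Tanaka is higher every time.

Tanaka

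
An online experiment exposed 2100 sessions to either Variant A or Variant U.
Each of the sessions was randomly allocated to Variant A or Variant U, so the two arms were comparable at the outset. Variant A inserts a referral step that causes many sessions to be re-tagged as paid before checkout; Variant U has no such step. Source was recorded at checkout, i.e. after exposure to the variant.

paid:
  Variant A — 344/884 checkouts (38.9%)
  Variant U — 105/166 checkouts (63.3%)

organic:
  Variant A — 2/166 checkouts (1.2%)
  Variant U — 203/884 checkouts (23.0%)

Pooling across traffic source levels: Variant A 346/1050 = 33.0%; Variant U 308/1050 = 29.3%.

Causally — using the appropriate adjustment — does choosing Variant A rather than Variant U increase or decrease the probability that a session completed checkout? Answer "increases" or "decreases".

increases

The traffic source-specific comparison favours Variant U throughout, but the pooled figures favour Variant A. The question is whether to condition on traffic source.
Stratifying would compare variants among sessions the variants themselves sorted into traffic source groups — a form of selection on an intermediate. The unconditioned pooled rates give the total causal effect.
Pooled: Variant A 33.0% vs Variant U 29.3%; Variant A is higher overall.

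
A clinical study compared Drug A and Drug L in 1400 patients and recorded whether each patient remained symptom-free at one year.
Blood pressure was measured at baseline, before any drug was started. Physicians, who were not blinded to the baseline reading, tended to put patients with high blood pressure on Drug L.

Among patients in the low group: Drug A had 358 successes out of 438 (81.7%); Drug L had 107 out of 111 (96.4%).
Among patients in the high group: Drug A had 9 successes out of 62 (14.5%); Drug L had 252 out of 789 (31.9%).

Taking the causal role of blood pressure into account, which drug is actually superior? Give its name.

Within every blood pressure level Drug L has the higher rate, yet pooled Drug A does — Simpson's reversal.
Nothing the drug does changes blood pressure; the imbalance is an allocation artefact. With blood pressure also predicting the outcome, the pooled figure is confounded, and the within-stratum comparison is the causal one.
Within each level — low: 81.7% vs 96.4%; high: 14.5% vs 31.9% — Drug L is higher every time.

Drug L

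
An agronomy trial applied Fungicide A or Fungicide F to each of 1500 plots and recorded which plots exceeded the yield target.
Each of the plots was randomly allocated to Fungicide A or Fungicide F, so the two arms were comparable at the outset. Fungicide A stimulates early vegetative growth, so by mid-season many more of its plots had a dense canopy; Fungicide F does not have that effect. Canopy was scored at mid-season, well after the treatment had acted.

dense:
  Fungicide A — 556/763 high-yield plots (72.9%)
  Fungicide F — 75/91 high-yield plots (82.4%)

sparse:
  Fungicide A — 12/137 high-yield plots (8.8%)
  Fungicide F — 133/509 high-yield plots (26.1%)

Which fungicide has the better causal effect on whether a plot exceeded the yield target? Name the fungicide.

Mid-season canopy is recorded after the fungicide and is itself shifted by it — it sits on the causal path from fungicide to outcome. Conditioning on a mediator would strip out part of the effect we want; the pooled comparison gives the total causal effect.
Pooled: Fungicide A 63.1% vs Fungicide F 34.7%; Fungicide A is higher overall.

Fungicide A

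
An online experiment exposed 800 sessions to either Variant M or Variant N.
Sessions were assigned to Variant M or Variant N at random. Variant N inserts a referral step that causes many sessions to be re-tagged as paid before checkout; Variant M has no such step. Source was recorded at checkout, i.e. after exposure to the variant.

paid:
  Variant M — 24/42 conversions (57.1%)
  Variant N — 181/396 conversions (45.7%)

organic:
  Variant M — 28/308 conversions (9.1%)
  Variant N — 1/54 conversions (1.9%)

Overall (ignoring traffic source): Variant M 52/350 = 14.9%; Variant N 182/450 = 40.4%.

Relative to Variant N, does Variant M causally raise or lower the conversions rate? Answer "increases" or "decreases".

The traffic source-specific comparison favours Variant M throughout, but the pooled figures favour Variant N. The question is whether to condition on traffic source.
The distribution of traffic source is itself part of what the variant does — it is an intermediate outcome. Holding it fixed would remove that part of the effect; the total effect is the pooled difference.
Pooled: Variant M 14.9% vs Variant N 40.4%; Variant N is higher overall.

decreases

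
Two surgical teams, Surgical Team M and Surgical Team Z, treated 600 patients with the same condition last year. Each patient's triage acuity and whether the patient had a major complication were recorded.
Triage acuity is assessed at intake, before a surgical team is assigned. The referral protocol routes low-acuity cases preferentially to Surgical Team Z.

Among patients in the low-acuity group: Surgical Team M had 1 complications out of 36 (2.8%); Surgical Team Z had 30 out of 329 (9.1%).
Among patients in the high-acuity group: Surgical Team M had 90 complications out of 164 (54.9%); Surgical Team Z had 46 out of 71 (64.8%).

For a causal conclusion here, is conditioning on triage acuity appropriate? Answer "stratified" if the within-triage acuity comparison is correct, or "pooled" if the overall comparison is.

stratified

Surgical Team M is lower inside every triage acuity stratum but Surgical Team Z is lower in aggregate. Whether to stratify depends on how triage acuity relates to the surgical team.
Triage acuity satisfies the back-door criterion: it is not a descendant of the surgical team, and it blocks the spurious path from surgical team to outcome. Adjusting for it (i.e., using the within-triage acuity rates) gives the causal effect.
Within each level — low-acuity: 2.8% vs 9.1%; high-acuity: 54.9% vs 64.8% — Surgical Team M is lower every time.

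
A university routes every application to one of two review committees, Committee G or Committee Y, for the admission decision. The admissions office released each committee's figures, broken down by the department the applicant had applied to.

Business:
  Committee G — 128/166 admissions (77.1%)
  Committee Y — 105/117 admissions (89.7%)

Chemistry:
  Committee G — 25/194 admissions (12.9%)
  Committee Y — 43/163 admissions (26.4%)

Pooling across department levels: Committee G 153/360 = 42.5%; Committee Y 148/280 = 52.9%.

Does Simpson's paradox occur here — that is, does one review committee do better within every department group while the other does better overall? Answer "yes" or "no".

no

Within each department level (Business 77.1% vs 89.7%; Chemistry 12.9% vs 26.4%), Committee Y has the higher rate every time. Pooled: 42.5% vs 52.9% — Committee Y has the higher rate overall. They agree.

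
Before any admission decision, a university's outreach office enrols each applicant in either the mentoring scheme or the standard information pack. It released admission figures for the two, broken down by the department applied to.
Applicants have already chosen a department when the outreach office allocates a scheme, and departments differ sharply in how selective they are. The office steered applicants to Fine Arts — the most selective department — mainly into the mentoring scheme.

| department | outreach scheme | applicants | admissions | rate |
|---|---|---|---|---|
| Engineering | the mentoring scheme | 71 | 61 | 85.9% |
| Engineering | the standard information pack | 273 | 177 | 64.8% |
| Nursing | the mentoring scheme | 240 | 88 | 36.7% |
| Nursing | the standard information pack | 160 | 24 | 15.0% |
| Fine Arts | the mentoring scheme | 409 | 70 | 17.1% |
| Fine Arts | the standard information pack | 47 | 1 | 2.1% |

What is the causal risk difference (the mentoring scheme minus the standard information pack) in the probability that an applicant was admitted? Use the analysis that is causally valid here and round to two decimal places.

The department-specific comparison favours the mentoring scheme throughout, but the pooled figures favour the standard information pack. The question is whether to condition on department.
Nothing the outreach scheme does changes department; the imbalance is an allocation artefact. With department also predicting the outcome, the pooled figure is confounded, and the within-stratum comparison is the causal one.
Adjusting over the population distribution of department: 0.287·(0.859−0.648) + 0.333·(0.367−0.150) + 0.380·(0.171−0.021) = +0.190.

+0.19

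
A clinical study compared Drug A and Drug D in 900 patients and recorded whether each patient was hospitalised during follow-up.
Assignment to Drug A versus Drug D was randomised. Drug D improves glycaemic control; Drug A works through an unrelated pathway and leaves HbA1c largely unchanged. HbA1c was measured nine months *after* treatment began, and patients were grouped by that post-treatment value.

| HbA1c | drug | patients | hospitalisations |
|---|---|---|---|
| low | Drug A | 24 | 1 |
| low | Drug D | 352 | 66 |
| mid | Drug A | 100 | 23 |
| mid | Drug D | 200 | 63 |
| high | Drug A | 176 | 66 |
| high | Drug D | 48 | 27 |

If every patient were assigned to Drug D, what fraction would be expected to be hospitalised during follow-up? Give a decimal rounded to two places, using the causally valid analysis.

The HbA1c-specific comparison favours Drug A throughout, but the pooled figures favour Drug D. The question is whether to condition on HbA1c.
HbA1c here is a post-treatment variable shaped by the drug; conditioning on it would introduce bias rather than remove it. The overall comparison is the causal one.
So P(outcome | do(Drug D)) is just the pooled rate for Drug D: 156/600 = 0.260.

0.26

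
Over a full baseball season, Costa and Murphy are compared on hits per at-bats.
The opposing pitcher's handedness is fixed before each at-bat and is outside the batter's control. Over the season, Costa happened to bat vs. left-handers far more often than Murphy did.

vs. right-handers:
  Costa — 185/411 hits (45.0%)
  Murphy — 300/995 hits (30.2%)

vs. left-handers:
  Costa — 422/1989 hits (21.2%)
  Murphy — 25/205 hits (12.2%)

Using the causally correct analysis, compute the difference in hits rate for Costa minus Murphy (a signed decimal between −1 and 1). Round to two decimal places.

+0.11

Pitcher handedness differs across players for reasons unrelated to any effect of the player itself, and it separately predicts the outcome — a classic confounder. We must compare within pitcher handedness levels.
Adjusting over the population distribution of pitcher handedness: 0.391·(0.450−0.302) + 0.609·(0.212−0.122) = +0.113.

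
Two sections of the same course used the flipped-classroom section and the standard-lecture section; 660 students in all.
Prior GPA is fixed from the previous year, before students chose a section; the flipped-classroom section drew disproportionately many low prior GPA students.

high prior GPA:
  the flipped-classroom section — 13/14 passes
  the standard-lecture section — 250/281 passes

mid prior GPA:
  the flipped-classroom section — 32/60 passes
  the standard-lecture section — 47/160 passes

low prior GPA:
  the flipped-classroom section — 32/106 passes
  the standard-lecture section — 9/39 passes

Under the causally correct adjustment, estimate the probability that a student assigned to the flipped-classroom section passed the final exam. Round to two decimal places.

0.66

The stratified and pooled comparisons disagree (the flipped-classroom section wins within each prior GPA band; the standard-lecture section wins overall), so the answer turns on the causal role of prior GPA band.
Prior GPA band differs across teaching methods for reasons unrelated to any effect of the teaching method itself, and it separately predicts the outcome — a classic confounder. We must compare within prior GPA band levels.
Standardising the flipped-classroom section to the population prior GPA band mix: 0.447·13/14 + 0.333·32/60 + 0.220·32/106 = 0.659.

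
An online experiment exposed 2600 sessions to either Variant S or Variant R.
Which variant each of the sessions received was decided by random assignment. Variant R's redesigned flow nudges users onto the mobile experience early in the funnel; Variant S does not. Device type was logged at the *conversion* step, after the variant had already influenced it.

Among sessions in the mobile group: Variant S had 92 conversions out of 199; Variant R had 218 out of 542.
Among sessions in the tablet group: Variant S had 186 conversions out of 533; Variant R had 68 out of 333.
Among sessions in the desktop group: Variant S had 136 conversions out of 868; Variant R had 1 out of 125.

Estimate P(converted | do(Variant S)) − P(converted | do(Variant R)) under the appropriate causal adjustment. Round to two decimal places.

Stratifying would compare variants among sessions the variants themselves sorted into device type groups — a form of selection on an intermediate. The unconditioned pooled rates give the total causal effect.
The causal difference is the pooled difference: 0.259 − 0.287 = -0.028.

-0.03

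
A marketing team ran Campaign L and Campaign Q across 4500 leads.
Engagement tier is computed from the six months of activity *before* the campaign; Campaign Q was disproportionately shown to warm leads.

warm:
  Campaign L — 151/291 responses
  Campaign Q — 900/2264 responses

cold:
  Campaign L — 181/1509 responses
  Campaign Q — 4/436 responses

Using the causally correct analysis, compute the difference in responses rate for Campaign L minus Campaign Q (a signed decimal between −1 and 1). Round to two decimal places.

Since engagement tier is a pre-existing factor (not a product of the campaign) and it affects the outcome on its own, it is a confounder. The stratified rates, not the pooled rate, identify the causal effect.
Adjusting over the population distribution of engagement tier: 0.568·(0.519−0.398) + 0.432·(0.120−0.009) = +0.117.

+0.12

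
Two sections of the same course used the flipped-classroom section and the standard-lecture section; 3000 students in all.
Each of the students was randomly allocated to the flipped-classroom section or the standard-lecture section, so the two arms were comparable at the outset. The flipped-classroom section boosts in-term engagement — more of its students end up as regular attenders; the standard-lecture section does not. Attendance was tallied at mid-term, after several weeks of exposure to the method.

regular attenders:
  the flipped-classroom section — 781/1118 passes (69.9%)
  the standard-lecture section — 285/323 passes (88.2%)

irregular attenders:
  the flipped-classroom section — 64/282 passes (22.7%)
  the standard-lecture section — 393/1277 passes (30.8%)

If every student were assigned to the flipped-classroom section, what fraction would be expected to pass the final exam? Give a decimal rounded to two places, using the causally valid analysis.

0.60

Mid-term attendance lies on the pathway teaching method → mid-term attendance → outcome, so adjusting for it blocks the indirect effect. For the total causal effect of teaching method, use the unadjusted pooled rates.
So P(outcome | do(the flipped-classroom section)) is just the pooled rate for the flipped-classroom section: 845/1400 = 0.604.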